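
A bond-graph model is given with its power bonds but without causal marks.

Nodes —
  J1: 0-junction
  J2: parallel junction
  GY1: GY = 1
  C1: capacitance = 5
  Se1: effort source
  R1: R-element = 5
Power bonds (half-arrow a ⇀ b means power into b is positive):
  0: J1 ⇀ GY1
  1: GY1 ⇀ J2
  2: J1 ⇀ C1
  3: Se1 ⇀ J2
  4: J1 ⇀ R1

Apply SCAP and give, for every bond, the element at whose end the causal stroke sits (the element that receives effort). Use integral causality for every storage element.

#3 |J2  (Se1: effort source, stroke at far end)
#1 |GY1  (J2: bond 3 brought effort, rest push out)
#0 |GY1  (GY1 both-in/both-out from 1)
#2 |J1  (C1: C, integral causality)
#4 |R1  (0-jn J1 has e-setter on 2)

β0 stroke→GY1
β1 stroke→GY1
β2 stroke→J1
β3 stroke→J2
β4 stroke→R1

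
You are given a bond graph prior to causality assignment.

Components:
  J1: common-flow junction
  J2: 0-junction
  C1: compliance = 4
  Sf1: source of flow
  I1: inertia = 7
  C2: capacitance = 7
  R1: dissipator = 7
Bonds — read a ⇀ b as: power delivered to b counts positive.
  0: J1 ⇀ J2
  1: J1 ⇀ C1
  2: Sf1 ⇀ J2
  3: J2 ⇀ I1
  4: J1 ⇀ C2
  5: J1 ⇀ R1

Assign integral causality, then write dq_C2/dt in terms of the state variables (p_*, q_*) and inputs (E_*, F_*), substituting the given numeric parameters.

dq_C2/dt = -F_Sf1 + p_I1/7

#2 |Sf1  (source Sf1 imposes f)
#1 |J1  (C1 outputs effort q/C1)
#3 |I1  (I1 integral (f out))
#0 |J2  (J2 needs exactly one e-in)
#4 |J1  (J1: bond 0 brought flow, rest push out)
#5 |J1  (J1 flow already set via bond 0)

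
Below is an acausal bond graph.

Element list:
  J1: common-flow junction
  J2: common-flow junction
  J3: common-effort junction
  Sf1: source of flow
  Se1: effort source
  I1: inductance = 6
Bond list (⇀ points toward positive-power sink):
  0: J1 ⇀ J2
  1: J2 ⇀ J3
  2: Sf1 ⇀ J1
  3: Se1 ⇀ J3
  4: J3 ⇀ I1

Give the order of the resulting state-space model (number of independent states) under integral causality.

β2 |Sf1  (Sf1 fixes flow; stroke at Sf1)
β3 |J3  (source Se1 imposes e)
β0 |J1  (J1 flow already set via bond 2)
β1 |J2  (1-jn J2 has f-setter on 0)
β4 |I1  (J3: bond 3 brought effort, rest push out)

1  (I1 all integral)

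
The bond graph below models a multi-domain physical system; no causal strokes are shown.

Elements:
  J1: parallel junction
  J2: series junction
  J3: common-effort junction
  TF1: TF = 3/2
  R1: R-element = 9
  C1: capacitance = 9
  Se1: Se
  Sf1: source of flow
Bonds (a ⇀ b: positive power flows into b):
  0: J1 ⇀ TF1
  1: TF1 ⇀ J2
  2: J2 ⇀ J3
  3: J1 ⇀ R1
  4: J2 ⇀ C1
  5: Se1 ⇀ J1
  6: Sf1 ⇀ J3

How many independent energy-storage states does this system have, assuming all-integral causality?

b5 →J1  (Se1: effort source, stroke at far end)
b6 →Sf1  (Sf1: flow source, stroke at near end)
b0 →TF1  (J1 effort already set via bond 5)
b3 →R1  (0-jn J1 has e-setter on 5)
b2 →J3  (J3 needs exactly one e-in)
b1 →J2  (through TF1, causality passes straight; one stroke at TF1)
b4 →J2  (J2: bond 2 brought flow, rest push out)

1  (C1 all integral)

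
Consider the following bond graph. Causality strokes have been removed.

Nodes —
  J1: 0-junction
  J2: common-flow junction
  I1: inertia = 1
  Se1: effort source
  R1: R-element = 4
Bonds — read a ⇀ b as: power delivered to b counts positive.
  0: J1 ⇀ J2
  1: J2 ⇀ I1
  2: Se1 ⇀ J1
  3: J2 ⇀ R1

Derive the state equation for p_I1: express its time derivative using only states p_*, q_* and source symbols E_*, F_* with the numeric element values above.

b2 stroke→J1  (Se1: effort source, stroke at far end)
b0 stroke→J2  (J1: bond 2 brought effort, rest push out)
b1 stroke→I1  (I1 outputs flow p/I1)
b3 stroke→J2  (1-jn J2 has f-setter on 1)

dp_I1/dt = E_Se1 - 4*p_I1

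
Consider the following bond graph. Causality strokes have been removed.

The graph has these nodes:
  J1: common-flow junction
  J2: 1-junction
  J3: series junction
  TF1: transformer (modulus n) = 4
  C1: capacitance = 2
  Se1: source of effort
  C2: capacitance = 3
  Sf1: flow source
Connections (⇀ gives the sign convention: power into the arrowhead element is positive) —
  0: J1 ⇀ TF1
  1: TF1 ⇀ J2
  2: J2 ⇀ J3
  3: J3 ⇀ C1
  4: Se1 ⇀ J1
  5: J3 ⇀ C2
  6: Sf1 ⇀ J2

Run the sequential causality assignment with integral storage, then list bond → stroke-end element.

b4 |J1  (Se1 (Se) sets effort on bond)
b6 |Sf1  (Sf1: flow source, stroke at near end)
b0 |TF1  (J1 needs exactly one f-in)
b1 |J2  (J2 flow already set via bond 6)
b2 |J2  (1-jn J2 has f-setter on 6)
b3 |J3  (J3 flow already set via bond 2)
b5 |J3  (1-jn J3 has f-setter on 2)

#0 |TF1
#1 |J2
#2 |J2
#3 |J3
#4 |J1
#5 |J3
#6 |Sf1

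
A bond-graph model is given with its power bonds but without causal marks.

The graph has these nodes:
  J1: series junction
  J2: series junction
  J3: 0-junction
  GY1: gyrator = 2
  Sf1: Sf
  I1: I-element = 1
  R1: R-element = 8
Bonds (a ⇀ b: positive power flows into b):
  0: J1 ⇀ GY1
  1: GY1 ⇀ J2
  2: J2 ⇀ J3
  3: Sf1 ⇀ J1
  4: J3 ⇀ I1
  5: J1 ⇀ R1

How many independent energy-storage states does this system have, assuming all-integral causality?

b3 stroke at Sf1  (source Sf1 imposes f)
b0 stroke at J1  (1-jn J1 has f-setter on 3)
b5 stroke at J1  (common-f at J1 fixed by 3)
b1 stroke at J2  (through GY1, causality inverts; strokes same side of GY1)
b2 stroke at J3  (J2 needs exactly one f-in)
b4 stroke at I1  (J3 effort already set via bond 2)

1  (I1 all integral)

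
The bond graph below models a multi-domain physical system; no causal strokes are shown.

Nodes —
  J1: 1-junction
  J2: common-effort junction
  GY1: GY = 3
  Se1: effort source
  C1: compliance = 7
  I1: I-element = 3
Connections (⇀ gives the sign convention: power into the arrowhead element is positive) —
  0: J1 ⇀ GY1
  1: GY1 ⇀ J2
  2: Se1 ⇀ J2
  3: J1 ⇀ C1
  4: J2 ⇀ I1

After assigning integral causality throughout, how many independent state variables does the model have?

2  (C1, I1 all integral)

#2 stroke at J2  (Se1 (Se) sets effort on bond)
#1 stroke at GY1  (common-e at J2 fixed by 2)
#4 stroke at I1  (common-e at J2 fixed by 2)
#0 stroke at GY1  (through GY1, causality inverts; strokes same side of GY1)
#3 stroke at J1  (common-f at J1 fixed by 0)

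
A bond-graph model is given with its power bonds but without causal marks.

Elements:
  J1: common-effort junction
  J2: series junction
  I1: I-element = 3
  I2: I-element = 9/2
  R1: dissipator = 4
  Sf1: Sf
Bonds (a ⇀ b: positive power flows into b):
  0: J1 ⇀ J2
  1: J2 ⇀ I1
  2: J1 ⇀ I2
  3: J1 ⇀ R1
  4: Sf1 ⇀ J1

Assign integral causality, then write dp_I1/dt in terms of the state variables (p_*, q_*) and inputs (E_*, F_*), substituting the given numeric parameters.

dp_I1/dt = 4*F_Sf1 - 4*p_I1/3 - 8*p_I2/9

b4 stroke→Sf1  (source Sf1 imposes f)
b1 stroke→I1  (I1 integral (f out))
b0 stroke→J2  (J2: bond 1 brought flow, rest push out)
b2 stroke→I2  (prefer integral on I2)
b3 stroke→J1  (only one effort-in slot at J1)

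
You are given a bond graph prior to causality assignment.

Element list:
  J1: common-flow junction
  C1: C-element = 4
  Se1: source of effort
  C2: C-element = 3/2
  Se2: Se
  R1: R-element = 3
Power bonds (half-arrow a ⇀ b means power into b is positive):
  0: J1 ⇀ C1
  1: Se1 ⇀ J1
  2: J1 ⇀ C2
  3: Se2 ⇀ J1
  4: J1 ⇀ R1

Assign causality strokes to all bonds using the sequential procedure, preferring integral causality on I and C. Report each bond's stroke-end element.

bond 1 stroke→J1  (Se1 fixes effort; stroke away)
bond 3 stroke→J1  (Se2 fixes effort; stroke away)
bond 0 stroke→J1  (prefer integral on C1)
bond 2 stroke→J1  (C2 integral (e out))
bond 4 stroke→R1  (J1 needs exactly one f-in)

β0 →J1
β1 →J1
β2 →J1
β3 →J1
β4 →R1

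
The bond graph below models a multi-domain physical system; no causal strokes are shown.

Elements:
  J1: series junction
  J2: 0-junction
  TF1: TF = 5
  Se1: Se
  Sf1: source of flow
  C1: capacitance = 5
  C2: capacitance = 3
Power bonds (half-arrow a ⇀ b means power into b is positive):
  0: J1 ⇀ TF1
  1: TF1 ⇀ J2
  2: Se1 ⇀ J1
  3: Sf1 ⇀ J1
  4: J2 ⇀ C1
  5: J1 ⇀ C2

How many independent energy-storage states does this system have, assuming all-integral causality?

2  (C1, C2 all integral)

#2 stroke at J1  (Se1 fixes effort; stroke away)
#3 stroke at Sf1  (source Sf1 imposes f)
#0 stroke at J1  (J1 flow already set via bond 3)
#5 stroke at J1  (J1 flow already set via bond 3)
#1 stroke at TF1  (TF1 one-in-one-out from 0)
#4 stroke at J2  (closing 0-jn rule on J2)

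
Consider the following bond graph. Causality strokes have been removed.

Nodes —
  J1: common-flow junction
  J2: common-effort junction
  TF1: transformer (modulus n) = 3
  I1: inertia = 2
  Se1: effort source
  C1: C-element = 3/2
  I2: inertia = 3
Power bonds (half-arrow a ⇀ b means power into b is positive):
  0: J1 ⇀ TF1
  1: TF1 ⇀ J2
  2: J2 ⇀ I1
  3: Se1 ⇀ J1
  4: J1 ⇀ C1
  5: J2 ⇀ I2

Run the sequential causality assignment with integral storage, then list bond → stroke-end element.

b3 stroke at J1  (Se1: effort source, stroke at far end)
b2 stroke at I1  (I1: I, integral causality)
b4 stroke at J1  (prefer integral on C1)
b0 stroke at TF1  (closing 1-jn rule on J1)
b1 stroke at J2  (through TF1, causality passes straight; one stroke at TF1)
b5 stroke at I2  (common-e at J2 fixed by 1)

β0 |TF1
β1 |J2
β2 |I1
β3 |J1
β4 |J1
β5 |I2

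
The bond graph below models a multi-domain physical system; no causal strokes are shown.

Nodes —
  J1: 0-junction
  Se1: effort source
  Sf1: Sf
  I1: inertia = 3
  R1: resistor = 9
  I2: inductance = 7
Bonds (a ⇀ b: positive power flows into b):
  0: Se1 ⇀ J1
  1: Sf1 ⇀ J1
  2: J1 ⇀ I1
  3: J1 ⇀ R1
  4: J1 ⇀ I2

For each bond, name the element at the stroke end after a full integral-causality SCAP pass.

bond 0 →J1
bond 1 →Sf1
bond 2 →I1
bond 3 →R1
bond 4 →I2

bond 0 |J1  (Se1 fixes effort; stroke away)
bond 1 |Sf1  (source Sf1 imposes f)
bond 2 |I1  (J1: bond 0 brought effort, rest push out)
bond 3 |R1  (J1: bond 0 brought effort, rest push out)
bond 4 |I2  (J1: bond 0 brought effort, rest push out)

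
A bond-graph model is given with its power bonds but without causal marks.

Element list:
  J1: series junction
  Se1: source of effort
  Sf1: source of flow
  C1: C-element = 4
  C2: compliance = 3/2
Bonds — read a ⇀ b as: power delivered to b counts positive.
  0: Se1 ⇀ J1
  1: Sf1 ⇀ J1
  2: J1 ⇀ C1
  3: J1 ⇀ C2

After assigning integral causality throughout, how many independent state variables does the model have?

2  (C1, C2 all integral)

bond 0 stroke→J1  (Se1: effort source, stroke at far end)
bond 1 stroke→Sf1  (Sf1 fixes flow; stroke at Sf1)
bond 2 stroke→J1  (common-f at J1 fixed by 1)
bond 3 stroke→J1  (J1: bond 1 brought flow, rest push out)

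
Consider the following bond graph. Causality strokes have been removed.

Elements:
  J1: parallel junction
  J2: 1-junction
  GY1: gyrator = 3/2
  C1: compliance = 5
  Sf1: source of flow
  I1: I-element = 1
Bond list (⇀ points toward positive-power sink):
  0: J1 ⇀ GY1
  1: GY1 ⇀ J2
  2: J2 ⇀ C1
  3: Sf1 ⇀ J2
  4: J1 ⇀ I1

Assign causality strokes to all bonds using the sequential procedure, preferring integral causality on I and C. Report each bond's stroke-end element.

β3 →Sf1  (Sf1 (Sf) sets flow on bond)
β1 →J2  (1-jn J2 has f-setter on 3)
β2 →J2  (J2 flow already set via bond 3)
β0 →J1  (GY1: gyrator matches bond 1)
β4 →I1  (J1: bond 0 brought effort, rest push out)

#0 →J1
#1 →J2
#2 →J2
#3 →Sf1
#4 →I1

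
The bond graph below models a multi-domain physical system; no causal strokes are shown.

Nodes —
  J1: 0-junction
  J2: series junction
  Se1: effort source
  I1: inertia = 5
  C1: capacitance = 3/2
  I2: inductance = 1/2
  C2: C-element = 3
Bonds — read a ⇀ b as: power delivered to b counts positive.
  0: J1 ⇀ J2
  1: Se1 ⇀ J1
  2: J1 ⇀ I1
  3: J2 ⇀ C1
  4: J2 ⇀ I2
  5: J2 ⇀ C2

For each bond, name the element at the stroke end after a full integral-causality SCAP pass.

bond 1 →J1  (Se1 (Se) sets effort on bond)
bond 0 →J2  (common-e at J1 fixed by 1)
bond 2 →I1  (0-jn J1 has e-setter on 1)
bond 3 →J2  (C1 integral (e out))
bond 4 →I2  (prefer integral on I2)
bond 5 →J2  (J2: bond 4 brought flow, rest push out)

#0 |J2
#1 |J1
#2 |I1
#3 |J2
#4 |I2
#5 |J2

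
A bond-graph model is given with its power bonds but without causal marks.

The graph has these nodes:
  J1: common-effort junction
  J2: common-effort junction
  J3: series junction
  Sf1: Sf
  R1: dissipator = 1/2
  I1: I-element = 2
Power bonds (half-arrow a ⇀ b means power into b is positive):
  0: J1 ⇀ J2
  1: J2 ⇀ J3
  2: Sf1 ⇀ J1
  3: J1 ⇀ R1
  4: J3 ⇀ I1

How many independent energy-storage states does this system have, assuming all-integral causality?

#2 →Sf1  (Sf1 fixes flow; stroke at Sf1)
#4 →I1  (I1 integral (f out))
#1 →J3  (J3: bond 4 brought flow, rest push out)
#0 →J2  (only one effort-in slot at J2)
#3 →J1  (J1 needs exactly one e-in)

1  (I1 all integral)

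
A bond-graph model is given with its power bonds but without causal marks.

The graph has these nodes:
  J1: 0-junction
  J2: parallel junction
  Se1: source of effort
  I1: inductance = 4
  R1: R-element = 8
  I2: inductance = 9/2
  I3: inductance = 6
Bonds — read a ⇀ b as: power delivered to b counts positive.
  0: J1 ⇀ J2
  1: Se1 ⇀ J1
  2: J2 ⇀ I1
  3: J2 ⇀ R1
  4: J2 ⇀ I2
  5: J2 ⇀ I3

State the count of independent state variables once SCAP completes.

3  (I1, I2, I3 all integral)

b1 |J1  (source Se1 imposes e)
b0 |J2  (J1 effort already set via bond 1)
b2 |I1  (common-e at J2 fixed by 0)
b3 |R1  (J2: bond 0 brought effort, rest push out)
b4 |I2  (common-e at J2 fixed by 0)
b5 |I3  (0-jn J2 has e-setter on 0)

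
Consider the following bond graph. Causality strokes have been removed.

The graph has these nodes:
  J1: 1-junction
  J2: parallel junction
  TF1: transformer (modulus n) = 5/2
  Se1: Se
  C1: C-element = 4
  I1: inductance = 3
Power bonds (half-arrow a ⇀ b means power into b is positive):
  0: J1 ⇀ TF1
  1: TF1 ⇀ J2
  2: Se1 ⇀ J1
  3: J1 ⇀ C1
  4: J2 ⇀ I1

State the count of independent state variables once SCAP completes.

#2 stroke→J1  (Se1 (Se) sets effort on bond)
#3 stroke→J1  (C1 outputs effort q/C1)
#0 stroke→TF1  (J1: last free bond brings flow in)
#1 stroke→J2  (through TF1, causality passes straight; one stroke at TF1)
#4 stroke→I1  (common-e at J2 fixed by 1)

2  (C1, I1 all integral)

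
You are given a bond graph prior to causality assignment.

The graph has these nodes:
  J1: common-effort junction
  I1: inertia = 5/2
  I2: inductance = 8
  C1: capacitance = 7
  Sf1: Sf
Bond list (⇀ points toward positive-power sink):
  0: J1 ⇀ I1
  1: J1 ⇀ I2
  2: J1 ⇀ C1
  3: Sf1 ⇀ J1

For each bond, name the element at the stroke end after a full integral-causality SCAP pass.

β3 |Sf1  (source Sf1 imposes f)
β0 |I1  (I1 outputs flow p/I1)
β1 |I2  (prefer integral on I2)
β2 |J1  (J1: last free bond brings effort in)

bond 0 →I1
bond 1 →I2
bond 2 →J1
bond 3 →Sf1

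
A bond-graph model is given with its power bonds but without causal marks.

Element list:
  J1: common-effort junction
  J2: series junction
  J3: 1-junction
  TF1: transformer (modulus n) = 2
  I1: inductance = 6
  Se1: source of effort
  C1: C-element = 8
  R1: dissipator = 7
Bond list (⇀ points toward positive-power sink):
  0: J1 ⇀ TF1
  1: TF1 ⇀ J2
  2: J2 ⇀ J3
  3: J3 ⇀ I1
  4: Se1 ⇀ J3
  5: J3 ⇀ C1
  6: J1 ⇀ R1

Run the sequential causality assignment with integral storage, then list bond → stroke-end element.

b0 →TF1
b1 →J2
b2 →J3
b3 →I1
b4 →J3
b5 →J3
b6 →J1

#4 stroke→J3  (Se1 fixes effort; stroke away)
#3 stroke→I1  (I1 integral (f out))
#2 stroke→J3  (1-jn J3 has f-setter on 3)
#5 stroke→J3  (1-jn J3 has f-setter on 3)
#1 stroke→J2  (common-f at J2 fixed by 2)
#0 stroke→TF1  (through TF1, causality passes straight; one stroke at TF1)
#6 stroke→J1  (only one effort-in slot at J1)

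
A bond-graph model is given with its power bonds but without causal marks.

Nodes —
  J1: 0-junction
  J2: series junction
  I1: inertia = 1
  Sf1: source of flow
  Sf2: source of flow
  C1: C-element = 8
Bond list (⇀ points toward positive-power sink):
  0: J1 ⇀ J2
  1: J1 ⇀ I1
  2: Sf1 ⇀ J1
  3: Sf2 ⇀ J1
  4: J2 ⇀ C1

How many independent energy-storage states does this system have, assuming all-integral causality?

2  (C1, I1 all integral)

b2 →Sf1  (source Sf1 imposes f)
b3 →Sf2  (Sf2: flow source, stroke at near end)
b1 →I1  (prefer integral on I1)
b0 →J1  (closing 0-jn rule on J1)
b4 →J2  (1-jn J2 has f-setter on 0)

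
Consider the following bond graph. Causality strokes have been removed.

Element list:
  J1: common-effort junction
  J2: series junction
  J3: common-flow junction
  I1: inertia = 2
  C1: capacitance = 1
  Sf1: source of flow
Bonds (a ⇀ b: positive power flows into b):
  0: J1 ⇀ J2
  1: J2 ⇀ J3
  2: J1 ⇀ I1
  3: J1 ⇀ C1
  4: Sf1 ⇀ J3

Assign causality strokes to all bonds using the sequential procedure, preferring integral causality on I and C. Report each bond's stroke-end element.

β4 stroke→Sf1  (Sf1: flow source, stroke at near end)
β1 stroke→J3  (common-f at J3 fixed by 4)
β0 stroke→J2  (1-jn J2 has f-setter on 1)
β2 stroke→I1  (I1 outputs flow p/I1)
β3 stroke→J1  (closing 0-jn rule on J1)

β0 stroke→J2
β1 stroke→J3
β2 stroke→I1
β3 stroke→J1
β4 stroke→Sf1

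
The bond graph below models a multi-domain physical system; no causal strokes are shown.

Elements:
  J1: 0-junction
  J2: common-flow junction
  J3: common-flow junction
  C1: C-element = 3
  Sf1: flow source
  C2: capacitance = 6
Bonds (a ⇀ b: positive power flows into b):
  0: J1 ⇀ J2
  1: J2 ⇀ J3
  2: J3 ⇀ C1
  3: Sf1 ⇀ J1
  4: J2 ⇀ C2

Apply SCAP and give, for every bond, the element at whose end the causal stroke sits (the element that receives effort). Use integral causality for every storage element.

β0 stroke at J1
β1 stroke at J2
β2 stroke at J3
β3 stroke at Sf1
β4 stroke at J2

#3 →Sf1  (Sf1 (Sf) sets flow on bond)
#0 →J1  (J1: last free bond brings effort in)
#1 →J2  (1-jn J2 has f-setter on 0)
#4 →J2  (J2: bond 0 brought flow, rest push out)
#2 →J3  (J3: bond 1 brought flow, rest push out)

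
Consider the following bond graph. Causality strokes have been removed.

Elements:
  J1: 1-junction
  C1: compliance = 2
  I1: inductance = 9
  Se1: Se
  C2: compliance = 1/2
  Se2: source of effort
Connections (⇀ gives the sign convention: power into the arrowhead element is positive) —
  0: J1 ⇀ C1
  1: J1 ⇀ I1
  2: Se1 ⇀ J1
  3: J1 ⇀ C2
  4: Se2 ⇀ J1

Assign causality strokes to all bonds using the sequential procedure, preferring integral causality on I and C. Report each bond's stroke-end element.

#0 stroke→J1
#1 stroke→I1
#2 stroke→J1
#3 stroke→J1
#4 stroke→J1

b2 |J1  (Se1 fixes effort; stroke away)
b4 |J1  (Se2 fixes effort; stroke away)
b0 |J1  (prefer integral on C1)
b1 |I1  (I1 outputs flow p/I1)
b3 |J1  (J1: bond 1 brought flow, rest push out)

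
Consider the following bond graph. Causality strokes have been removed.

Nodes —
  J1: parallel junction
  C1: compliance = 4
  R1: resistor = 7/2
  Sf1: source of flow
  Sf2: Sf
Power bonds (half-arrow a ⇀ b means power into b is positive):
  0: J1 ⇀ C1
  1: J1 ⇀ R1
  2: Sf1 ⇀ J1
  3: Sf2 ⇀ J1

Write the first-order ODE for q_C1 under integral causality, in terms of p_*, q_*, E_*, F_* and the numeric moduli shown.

dq_C1/dt = F_Sf1 + F_Sf2 - q_C1/14

b2 →Sf1  (Sf1 fixes flow; stroke at Sf1)
b3 →Sf2  (source Sf2 imposes f)
b0 →J1  (C1: C, integral causality)
b1 →R1  (0-jn J1 has e-setter on 0)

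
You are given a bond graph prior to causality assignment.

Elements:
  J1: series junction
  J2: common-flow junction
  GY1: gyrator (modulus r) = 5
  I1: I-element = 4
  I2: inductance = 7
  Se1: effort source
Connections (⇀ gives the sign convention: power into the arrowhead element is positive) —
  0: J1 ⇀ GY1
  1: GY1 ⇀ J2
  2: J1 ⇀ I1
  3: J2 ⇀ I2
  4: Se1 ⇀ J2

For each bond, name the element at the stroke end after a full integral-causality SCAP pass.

b0 |J1
b1 |J2
b2 |I1
b3 |I2
b4 |J2

#4 stroke→J2  (source Se1 imposes e)
#2 stroke→I1  (I1 integral (f out))
#0 stroke→J1  (J1 flow already set via bond 2)
#1 stroke→J2  (GY1 both-in/both-out from 0)
#3 stroke→I2  (only one flow-in slot at J2)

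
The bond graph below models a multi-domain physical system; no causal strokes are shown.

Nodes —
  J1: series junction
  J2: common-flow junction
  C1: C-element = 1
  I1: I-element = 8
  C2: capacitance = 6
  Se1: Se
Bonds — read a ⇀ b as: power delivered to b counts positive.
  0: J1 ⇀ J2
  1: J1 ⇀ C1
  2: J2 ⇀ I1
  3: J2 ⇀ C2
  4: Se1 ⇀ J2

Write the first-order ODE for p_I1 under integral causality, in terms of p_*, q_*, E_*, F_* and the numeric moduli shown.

β4 →J2  (Se1 (Se) sets effort on bond)
β1 →J1  (C1 integral (e out))
β0 →J2  (only one flow-in slot at J1)
β2 →I1  (I1 outputs flow p/I1)
β3 →J2  (J2: bond 2 brought flow, rest push out)

dp_I1/dt = E_Se1 - q_C1 - q_C2/6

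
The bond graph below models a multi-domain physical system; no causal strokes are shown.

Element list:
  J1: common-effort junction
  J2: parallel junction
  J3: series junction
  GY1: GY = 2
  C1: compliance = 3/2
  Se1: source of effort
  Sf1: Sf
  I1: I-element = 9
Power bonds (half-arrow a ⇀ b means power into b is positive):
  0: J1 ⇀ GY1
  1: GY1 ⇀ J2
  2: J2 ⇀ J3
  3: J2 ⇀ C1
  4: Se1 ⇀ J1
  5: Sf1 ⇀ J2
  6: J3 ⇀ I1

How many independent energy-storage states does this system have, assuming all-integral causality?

2  (C1, I1 all integral)

#4 →J1  (source Se1 imposes e)
#5 →Sf1  (Sf1: flow source, stroke at near end)
#0 →GY1  (J1 effort already set via bond 4)
#1 →GY1  (GY1: gyrator matches bond 0)
#3 →J2  (C1: C, integral causality)
#2 →J3  (J2: bond 3 brought effort, rest push out)
#6 →I1  (only one flow-in slot at J3)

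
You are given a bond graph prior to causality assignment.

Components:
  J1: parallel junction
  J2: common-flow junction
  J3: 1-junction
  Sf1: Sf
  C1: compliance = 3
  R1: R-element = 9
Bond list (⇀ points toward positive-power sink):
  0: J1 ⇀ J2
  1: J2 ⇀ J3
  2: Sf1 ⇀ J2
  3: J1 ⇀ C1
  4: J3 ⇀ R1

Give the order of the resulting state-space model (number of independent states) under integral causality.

bond 2 |Sf1  (source Sf1 imposes f)
bond 0 |J2  (J2 flow already set via bond 2)
bond 1 |J2  (1-jn J2 has f-setter on 2)
bond 4 |J3  (1-jn J3 has f-setter on 1)
bond 3 |J1  (only one effort-in slot at J1)

1  (C1 all integral)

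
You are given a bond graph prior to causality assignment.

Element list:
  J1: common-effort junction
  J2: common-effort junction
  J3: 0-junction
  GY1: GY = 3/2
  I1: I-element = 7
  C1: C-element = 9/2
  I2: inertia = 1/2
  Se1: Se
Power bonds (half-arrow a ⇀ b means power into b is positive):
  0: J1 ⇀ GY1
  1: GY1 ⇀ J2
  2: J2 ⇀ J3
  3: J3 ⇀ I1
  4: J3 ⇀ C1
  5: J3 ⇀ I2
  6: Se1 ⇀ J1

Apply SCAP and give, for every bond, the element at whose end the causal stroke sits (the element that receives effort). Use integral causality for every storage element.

bond 6 |J1  (Se1 fixes effort; stroke away)
bond 0 |GY1  (J1 effort already set via bond 6)
bond 1 |GY1  (GY1 both-in/both-out from 0)
bond 2 |J2  (closing 0-jn rule on J2)
bond 3 |I1  (I1 outputs flow p/I1)
bond 4 |J3  (C1: C, integral causality)
bond 5 |I2  (J3 effort already set via bond 4)

bond 0 →GY1
bond 1 →GY1
bond 2 →J2
bond 3 →I1
bond 4 →J3
bond 5 →I2
bond 6 →J1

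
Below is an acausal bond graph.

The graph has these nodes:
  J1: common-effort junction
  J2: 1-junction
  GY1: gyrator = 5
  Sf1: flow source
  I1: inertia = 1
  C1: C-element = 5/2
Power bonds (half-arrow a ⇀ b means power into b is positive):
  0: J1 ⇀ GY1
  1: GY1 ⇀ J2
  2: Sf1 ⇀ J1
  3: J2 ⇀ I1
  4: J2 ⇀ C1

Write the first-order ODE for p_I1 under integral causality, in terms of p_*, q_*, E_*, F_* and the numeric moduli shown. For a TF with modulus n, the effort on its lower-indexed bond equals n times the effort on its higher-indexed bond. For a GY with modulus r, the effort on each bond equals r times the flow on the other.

bond 2 →Sf1  (Sf1: flow source, stroke at near end)
bond 0 →J1  (only one effort-in slot at J1)
bond 1 →J2  (GY1 both-in/both-out from 0)
bond 3 →I1  (I1 integral (f out))
bond 4 →J2  (1-jn J2 has f-setter on 3)

dp_I1/dt = 5*F_Sf1 - 2*q_C1/5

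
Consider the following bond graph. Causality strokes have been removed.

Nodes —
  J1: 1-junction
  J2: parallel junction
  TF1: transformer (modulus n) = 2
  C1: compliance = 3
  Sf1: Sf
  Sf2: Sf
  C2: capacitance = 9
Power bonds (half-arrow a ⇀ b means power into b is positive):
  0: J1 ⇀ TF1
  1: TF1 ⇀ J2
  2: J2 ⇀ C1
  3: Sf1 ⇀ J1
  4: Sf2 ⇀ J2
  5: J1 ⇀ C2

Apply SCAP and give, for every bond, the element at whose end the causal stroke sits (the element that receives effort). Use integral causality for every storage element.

b0 stroke→J1
b1 stroke→TF1
b2 stroke→J2
b3 stroke→Sf1
b4 stroke→Sf2
b5 stroke→J1

bond 3 →Sf1  (source Sf1 imposes f)
bond 4 →Sf2  (Sf2 (Sf) sets flow on bond)
bond 0 →J1  (1-jn J1 has f-setter on 3)
bond 5 →J1  (J1: bond 3 brought flow, rest push out)
bond 1 →TF1  (TF TF1: opposite of bond 0)
bond 2 →J2  (closing 0-jn rule on J2)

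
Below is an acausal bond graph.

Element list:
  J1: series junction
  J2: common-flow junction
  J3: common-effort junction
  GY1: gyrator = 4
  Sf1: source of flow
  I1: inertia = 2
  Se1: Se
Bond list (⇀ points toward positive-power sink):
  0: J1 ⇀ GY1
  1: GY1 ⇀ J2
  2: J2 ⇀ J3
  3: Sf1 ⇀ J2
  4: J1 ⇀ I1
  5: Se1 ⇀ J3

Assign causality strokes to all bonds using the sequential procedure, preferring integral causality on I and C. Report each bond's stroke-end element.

β0 stroke→J1
β1 stroke→J2
β2 stroke→J2
β3 stroke→Sf1
β4 stroke→I1
β5 stroke→J3

bond 3 →Sf1  (Sf1 fixes flow; stroke at Sf1)
bond 5 →J3  (Se1 (Se) sets effort on bond)
bond 1 →J2  (J2 flow already set via bond 3)
bond 2 →J2  (J2 flow already set via bond 3)
bond 0 →J1  (GY1: gyrator matches bond 1)
bond 4 →I1  (only one flow-in slot at J1)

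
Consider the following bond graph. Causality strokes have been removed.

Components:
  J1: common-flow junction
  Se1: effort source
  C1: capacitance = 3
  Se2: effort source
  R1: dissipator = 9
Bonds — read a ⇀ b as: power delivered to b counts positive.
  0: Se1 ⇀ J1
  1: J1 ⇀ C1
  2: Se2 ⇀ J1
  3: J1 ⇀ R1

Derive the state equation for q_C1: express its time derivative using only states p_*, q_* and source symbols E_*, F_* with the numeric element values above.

dq_C1/dt = E_Se1/9 + E_Se2/9 - q_C1/27

b0 stroke→J1  (Se1 fixes effort; stroke away)
b2 stroke→J1  (Se2 fixes effort; stroke away)
b1 stroke→J1  (C1: C, integral causality)
b3 stroke→R1  (J1: last free bond brings flow in)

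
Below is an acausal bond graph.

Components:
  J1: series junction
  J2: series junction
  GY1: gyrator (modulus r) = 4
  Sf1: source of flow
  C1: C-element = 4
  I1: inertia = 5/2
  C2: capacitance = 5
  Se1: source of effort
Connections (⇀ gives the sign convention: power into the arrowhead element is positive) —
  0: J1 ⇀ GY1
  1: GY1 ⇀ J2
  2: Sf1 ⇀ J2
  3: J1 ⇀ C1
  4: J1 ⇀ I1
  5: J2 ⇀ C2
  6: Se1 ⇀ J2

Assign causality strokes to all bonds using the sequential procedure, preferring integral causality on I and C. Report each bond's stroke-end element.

bond 2 stroke→Sf1  (Sf1 fixes flow; stroke at Sf1)
bond 6 stroke→J2  (Se1 fixes effort; stroke away)
bond 1 stroke→J2  (J2 flow already set via bond 2)
bond 5 stroke→J2  (J2: bond 2 brought flow, rest push out)
bond 0 stroke→J1  (GY1 both-in/both-out from 1)
bond 3 stroke→J1  (prefer integral on C1)
bond 4 stroke→I1  (J1 needs exactly one f-in)

#0 stroke→J1
#1 stroke→J2
#2 stroke→Sf1
#3 stroke→J1
#4 stroke→I1
#5 stroke→J2
#6 stroke→J2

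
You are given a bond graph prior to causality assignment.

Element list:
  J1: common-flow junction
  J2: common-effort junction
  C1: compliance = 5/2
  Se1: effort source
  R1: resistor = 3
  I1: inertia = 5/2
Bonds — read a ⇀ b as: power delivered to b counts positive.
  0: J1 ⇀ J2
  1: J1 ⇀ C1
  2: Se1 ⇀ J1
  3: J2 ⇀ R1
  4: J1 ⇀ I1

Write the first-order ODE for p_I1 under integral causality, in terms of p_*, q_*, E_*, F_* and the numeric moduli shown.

b2 stroke→J1  (Se1 (Se) sets effort on bond)
b1 stroke→J1  (C1: C, integral causality)
b4 stroke→I1  (I1 integral (f out))
b0 stroke→J1  (J1: bond 4 brought flow, rest push out)
b3 stroke→J2  (J2 needs exactly one e-in)

dp_I1/dt = E_Se1 - 6*p_I1/5 - 2*q_C1/5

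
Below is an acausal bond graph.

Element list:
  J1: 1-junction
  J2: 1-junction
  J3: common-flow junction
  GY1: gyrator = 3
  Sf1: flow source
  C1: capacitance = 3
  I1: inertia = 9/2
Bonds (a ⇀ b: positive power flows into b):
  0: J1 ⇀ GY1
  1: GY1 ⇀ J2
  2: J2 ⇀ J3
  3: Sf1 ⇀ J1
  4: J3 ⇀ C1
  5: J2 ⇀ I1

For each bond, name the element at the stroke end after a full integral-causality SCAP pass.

b0 stroke at J1
b1 stroke at J2
b2 stroke at J2
b3 stroke at Sf1
b4 stroke at J3
b5 stroke at I1

β3 stroke→Sf1  (Sf1: flow source, stroke at near end)
β0 stroke→J1  (J1: bond 3 brought flow, rest push out)
β1 stroke→J2  (GY1: gyrator matches bond 0)
β4 stroke→J3  (prefer integral on C1)
β2 stroke→J2  (J3 needs exactly one f-in)
β5 stroke→I1  (J2: last free bond brings flow in)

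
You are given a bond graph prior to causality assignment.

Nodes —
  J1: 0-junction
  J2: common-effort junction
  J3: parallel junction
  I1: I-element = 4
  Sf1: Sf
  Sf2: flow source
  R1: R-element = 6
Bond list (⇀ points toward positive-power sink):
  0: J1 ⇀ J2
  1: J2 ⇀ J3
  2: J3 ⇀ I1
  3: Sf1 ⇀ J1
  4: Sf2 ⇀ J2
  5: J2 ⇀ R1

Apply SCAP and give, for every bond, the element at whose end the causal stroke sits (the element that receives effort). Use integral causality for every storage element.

bond 3 →Sf1  (source Sf1 imposes f)
bond 4 →Sf2  (source Sf2 imposes f)
bond 0 →J1  (only one effort-in slot at J1)
bond 2 →I1  (prefer integral on I1)
bond 1 →J3  (closing 0-jn rule on J3)
bond 5 →J2  (J2: last free bond brings effort in)

#0 |J1
#1 |J3
#2 |I1
#3 |Sf1
#4 |Sf2
#5 |J2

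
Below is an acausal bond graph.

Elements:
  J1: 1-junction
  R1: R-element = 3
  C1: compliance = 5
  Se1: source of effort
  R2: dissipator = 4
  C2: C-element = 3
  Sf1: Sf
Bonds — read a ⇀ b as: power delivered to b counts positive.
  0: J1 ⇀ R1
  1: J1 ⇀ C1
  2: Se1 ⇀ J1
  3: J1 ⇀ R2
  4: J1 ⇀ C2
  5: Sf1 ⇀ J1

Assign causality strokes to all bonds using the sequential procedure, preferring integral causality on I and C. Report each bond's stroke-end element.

bond 2 →J1  (source Se1 imposes e)
bond 5 →Sf1  (Sf1: flow source, stroke at near end)
bond 0 →J1  (J1 flow already set via bond 5)
bond 1 →J1  (J1: bond 5 brought flow, rest push out)
bond 3 →J1  (common-f at J1 fixed by 5)
bond 4 →J1  (common-f at J1 fixed by 5)

#0 stroke→J1
#1 stroke→J1
#2 stroke→J1
#3 stroke→J1
#4 stroke→J1
#5 stroke→Sf1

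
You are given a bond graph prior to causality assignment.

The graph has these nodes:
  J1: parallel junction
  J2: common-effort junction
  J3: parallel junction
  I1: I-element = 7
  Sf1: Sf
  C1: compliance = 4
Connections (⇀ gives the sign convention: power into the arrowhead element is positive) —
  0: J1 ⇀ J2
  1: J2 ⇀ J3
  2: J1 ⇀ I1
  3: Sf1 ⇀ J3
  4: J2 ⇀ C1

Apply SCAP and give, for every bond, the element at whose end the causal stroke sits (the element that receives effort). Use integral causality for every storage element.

β0 |J1
β1 |J3
β2 |I1
β3 |Sf1
β4 |J2

β3 stroke at Sf1  (source Sf1 imposes f)
β1 stroke at J3  (closing 0-jn rule on J3)
β2 stroke at I1  (prefer integral on I1)
β0 stroke at J1  (only one effort-in slot at J1)
β4 stroke at J2  (J2: last free bond brings effort in)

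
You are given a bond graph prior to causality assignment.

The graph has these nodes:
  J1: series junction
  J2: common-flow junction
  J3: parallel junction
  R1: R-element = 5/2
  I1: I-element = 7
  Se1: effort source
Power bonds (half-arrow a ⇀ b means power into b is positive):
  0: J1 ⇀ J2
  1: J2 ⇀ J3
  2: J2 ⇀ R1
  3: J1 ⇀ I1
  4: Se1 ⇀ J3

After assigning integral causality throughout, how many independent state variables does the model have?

1  (I1 all integral)

b4 stroke at J3  (source Se1 imposes e)
b1 stroke at J2  (common-e at J3 fixed by 4)
b3 stroke at I1  (I1: I, integral causality)
b0 stroke at J1  (1-jn J1 has f-setter on 3)
b2 stroke at J2  (common-f at J2 fixed by 0)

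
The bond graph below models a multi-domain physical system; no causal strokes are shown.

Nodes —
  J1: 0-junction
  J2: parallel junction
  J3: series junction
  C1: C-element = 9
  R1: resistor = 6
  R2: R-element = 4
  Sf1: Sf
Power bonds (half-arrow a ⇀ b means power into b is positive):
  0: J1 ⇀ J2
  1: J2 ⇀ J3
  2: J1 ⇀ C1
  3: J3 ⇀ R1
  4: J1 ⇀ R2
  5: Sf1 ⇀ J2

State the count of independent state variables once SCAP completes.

1  (C1 all integral)

#5 stroke→Sf1  (Sf1: flow source, stroke at near end)
#2 stroke→J1  (prefer integral on C1)
#0 stroke→J2  (J1: bond 2 brought effort, rest push out)
#4 stroke→R2  (J1: bond 2 brought effort, rest push out)
#1 stroke→J3  (common-e at J2 fixed by 0)
#3 stroke→R1  (closing 1-jn rule on J3)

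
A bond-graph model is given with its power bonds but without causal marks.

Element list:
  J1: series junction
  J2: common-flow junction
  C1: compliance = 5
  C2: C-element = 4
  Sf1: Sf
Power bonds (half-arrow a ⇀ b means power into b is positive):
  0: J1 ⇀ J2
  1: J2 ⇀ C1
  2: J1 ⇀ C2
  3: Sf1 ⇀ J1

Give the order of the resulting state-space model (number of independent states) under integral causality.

2  (C1, C2 all integral)

bond 3 stroke at Sf1  (Sf1 fixes flow; stroke at Sf1)
bond 0 stroke at J1  (1-jn J1 has f-setter on 3)
bond 2 stroke at J1  (common-f at J1 fixed by 3)
bond 1 stroke at J2  (J2 flow already set via bond 0)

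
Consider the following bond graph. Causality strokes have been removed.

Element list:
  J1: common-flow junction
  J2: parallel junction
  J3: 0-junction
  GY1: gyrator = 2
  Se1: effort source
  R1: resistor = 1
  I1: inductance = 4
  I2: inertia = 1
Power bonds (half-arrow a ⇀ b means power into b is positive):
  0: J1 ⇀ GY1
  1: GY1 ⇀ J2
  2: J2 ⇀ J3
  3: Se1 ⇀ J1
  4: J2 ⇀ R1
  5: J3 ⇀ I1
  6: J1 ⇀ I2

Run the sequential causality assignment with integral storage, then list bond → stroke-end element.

β3 |J1  (Se1 (Se) sets effort on bond)
β5 |I1  (I1: I, integral causality)
β2 |J3  (J3 needs exactly one e-in)
β6 |I2  (I2 outputs flow p/I2)
β0 |J1  (J1: bond 6 brought flow, rest push out)
β1 |J2  (GY1 both-in/both-out from 0)
β4 |R1  (J2 effort already set via bond 1)

bond 0 stroke at J1
bond 1 stroke at J2
bond 2 stroke at J3
bond 3 stroke at J1
bond 4 stroke at R1
bond 5 stroke at I1
bond 6 stroke at I2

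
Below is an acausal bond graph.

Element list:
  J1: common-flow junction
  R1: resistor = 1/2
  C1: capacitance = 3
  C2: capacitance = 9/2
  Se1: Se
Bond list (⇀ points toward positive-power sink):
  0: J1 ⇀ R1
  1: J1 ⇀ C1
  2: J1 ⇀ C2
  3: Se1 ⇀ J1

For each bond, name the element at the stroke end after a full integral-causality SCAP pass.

bond 3 |J1  (Se1: effort source, stroke at far end)
bond 1 |J1  (C1 integral (e out))
bond 2 |J1  (C2 outputs effort q/C2)
bond 0 |R1  (J1 needs exactly one f-in)

b0 |R1
b1 |J1
b2 |J1
b3 |J1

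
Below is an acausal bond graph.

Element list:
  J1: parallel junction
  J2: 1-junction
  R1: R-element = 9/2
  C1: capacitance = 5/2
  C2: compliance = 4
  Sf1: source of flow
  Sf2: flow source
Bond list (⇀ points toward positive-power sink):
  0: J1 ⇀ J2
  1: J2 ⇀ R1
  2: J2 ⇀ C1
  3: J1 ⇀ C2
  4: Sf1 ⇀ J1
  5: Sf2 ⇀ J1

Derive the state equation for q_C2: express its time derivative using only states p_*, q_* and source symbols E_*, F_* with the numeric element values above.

dq_C2/dt = F_Sf1 + F_Sf2 + 4*q_C1/45 - q_C2/18

β4 →Sf1  (Sf1 (Sf) sets flow on bond)
β5 →Sf2  (Sf2 (Sf) sets flow on bond)
β2 →J2  (C1 integral (e out))
β3 →J1  (C2 outputs effort q/C2)
β0 →J2  (J1 effort already set via bond 3)
β1 →R1  (only one flow-in slot at J2)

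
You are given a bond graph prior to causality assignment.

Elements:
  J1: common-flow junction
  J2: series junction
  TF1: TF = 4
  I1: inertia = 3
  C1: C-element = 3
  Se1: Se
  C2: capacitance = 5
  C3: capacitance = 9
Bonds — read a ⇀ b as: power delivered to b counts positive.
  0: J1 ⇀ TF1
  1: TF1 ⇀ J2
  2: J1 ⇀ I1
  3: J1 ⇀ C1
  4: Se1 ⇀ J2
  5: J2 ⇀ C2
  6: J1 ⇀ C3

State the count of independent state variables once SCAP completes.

bond 4 |J2  (Se1 (Se) sets effort on bond)
bond 2 |I1  (I1: I, integral causality)
bond 0 |J1  (J1: bond 2 brought flow, rest push out)
bond 3 |J1  (1-jn J1 has f-setter on 2)
bond 6 |J1  (common-f at J1 fixed by 2)
bond 1 |TF1  (TF1 one-in-one-out from 0)
bond 5 |J2  (1-jn J2 has f-setter on 1)

4  (C1, C2, C3, I1 all integral)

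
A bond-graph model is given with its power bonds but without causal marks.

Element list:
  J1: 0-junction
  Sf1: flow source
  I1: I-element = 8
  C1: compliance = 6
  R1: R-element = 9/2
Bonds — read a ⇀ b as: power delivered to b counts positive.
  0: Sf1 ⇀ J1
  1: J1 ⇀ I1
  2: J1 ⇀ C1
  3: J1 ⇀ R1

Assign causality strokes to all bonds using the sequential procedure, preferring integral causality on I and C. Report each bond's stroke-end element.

b0 →Sf1
b1 →I1
b2 →J1
b3 →R1

bond 0 stroke at Sf1  (source Sf1 imposes f)
bond 1 stroke at I1  (I1 integral (f out))
bond 2 stroke at J1  (C1: C, integral causality)
bond 3 stroke at R1  (common-e at J1 fixed by 2)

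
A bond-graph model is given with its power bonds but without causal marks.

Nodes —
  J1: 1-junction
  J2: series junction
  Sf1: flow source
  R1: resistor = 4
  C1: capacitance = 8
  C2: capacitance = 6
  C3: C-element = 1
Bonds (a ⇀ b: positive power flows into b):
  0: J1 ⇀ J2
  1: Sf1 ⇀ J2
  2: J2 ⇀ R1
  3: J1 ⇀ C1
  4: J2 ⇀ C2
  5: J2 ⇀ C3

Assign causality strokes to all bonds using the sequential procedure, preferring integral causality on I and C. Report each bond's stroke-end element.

β0 |J2
β1 |Sf1
β2 |J2
β3 |J1
β4 |J2
β5 |J2

β1 |Sf1  (Sf1 fixes flow; stroke at Sf1)
β0 |J2  (1-jn J2 has f-setter on 1)
β2 |J2  (J2 flow already set via bond 1)
β4 |J2  (common-f at J2 fixed by 1)
β5 |J2  (common-f at J2 fixed by 1)
β3 |J1  (1-jn J1 has f-setter on 0)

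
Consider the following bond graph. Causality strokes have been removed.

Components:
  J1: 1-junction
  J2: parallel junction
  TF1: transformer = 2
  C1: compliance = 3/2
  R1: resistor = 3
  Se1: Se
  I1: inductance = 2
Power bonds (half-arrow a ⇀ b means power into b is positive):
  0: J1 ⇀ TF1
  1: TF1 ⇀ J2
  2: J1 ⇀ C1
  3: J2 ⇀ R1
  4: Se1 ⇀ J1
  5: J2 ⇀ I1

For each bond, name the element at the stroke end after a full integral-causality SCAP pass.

#4 →J1  (Se1 fixes effort; stroke away)
#2 →J1  (C1: C, integral causality)
#0 →TF1  (closing 1-jn rule on J1)
#1 →J2  (TF TF1: opposite of bond 0)
#3 →R1  (J2: bond 1 brought effort, rest push out)
#5 →I1  (common-e at J2 fixed by 1)

β0 |TF1
β1 |J2
β2 |J1
β3 |R1
β4 |J1
β5 |I1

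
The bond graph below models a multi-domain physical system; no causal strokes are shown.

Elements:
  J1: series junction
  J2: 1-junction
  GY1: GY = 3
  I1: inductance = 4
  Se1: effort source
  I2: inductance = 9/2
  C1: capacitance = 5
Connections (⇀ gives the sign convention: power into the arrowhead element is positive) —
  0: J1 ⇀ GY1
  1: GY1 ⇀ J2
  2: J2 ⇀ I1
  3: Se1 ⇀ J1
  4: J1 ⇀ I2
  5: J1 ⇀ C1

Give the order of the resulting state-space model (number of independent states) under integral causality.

3  (C1, I1, I2 all integral)

b3 stroke→J1  (Se1: effort source, stroke at far end)
b2 stroke→I1  (I1 integral (f out))
b1 stroke→J2  (J2: bond 2 brought flow, rest push out)
b0 stroke→J1  (GY1: gyrator matches bond 1)
b4 stroke→I2  (prefer integral on I2)
b5 stroke→J1  (common-f at J1 fixed by 4)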